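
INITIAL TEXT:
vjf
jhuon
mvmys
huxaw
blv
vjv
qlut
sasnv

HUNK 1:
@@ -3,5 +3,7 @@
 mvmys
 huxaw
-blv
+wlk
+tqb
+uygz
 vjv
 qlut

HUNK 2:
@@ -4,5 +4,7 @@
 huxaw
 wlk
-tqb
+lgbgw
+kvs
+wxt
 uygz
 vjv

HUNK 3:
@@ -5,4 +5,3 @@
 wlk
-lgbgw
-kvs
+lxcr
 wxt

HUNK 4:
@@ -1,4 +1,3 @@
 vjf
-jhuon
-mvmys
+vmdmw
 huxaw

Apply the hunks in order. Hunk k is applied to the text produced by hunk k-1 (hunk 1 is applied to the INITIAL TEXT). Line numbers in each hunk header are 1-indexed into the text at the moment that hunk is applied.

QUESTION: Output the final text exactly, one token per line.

Hunk 1: at line 3 remove [blv] add [wlk,tqb,uygz] -> 10 lines: vjf jhuon mvmys huxaw wlk tqb uygz vjv qlut sasnv
Hunk 2: at line 4 remove [tqb] add [lgbgw,kvs,wxt] -> 12 lines: vjf jhuon mvmys huxaw wlk lgbgw kvs wxt uygz vjv qlut sasnv
Hunk 3: at line 5 remove [lgbgw,kvs] add [lxcr] -> 11 lines: vjf jhuon mvmys huxaw wlk lxcr wxt uygz vjv qlut sasnv
Hunk 4: at line 1 remove [jhuon,mvmys] add [vmdmw] -> 10 lines: vjf vmdmw huxaw wlk lxcr wxt uygz vjv qlut sasnv

Answer: vjf
vmdmw
huxaw
wlk
lxcr
wxt
uygz
vjv
qlut
sasnv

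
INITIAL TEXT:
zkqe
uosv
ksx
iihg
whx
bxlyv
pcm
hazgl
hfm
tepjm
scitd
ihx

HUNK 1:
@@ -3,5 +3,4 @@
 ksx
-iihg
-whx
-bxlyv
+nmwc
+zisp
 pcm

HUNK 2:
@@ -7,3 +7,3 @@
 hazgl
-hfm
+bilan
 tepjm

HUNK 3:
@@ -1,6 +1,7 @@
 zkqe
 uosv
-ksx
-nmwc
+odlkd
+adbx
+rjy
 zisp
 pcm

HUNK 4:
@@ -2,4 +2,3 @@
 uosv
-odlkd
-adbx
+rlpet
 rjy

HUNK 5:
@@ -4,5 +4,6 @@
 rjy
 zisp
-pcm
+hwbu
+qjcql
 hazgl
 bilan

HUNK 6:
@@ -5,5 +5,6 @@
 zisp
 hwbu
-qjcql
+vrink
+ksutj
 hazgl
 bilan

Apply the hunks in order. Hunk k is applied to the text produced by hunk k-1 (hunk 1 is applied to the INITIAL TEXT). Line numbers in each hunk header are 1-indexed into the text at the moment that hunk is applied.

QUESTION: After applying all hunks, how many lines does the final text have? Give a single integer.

Hunk 1: at line 3 remove [iihg,whx,bxlyv] add [nmwc,zisp] -> 11 lines: zkqe uosv ksx nmwc zisp pcm hazgl hfm tepjm scitd ihx
Hunk 2: at line 7 remove [hfm] add [bilan] -> 11 lines: zkqe uosv ksx nmwc zisp pcm hazgl bilan tepjm scitd ihx
Hunk 3: at line 1 remove [ksx,nmwc] add [odlkd,adbx,rjy] -> 12 lines: zkqe uosv odlkd adbx rjy zisp pcm hazgl bilan tepjm scitd ihx
Hunk 4: at line 2 remove [odlkd,adbx] add [rlpet] -> 11 lines: zkqe uosv rlpet rjy zisp pcm hazgl bilan tepjm scitd ihx
Hunk 5: at line 4 remove [pcm] add [hwbu,qjcql] -> 12 lines: zkqe uosv rlpet rjy zisp hwbu qjcql hazgl bilan tepjm scitd ihx
Hunk 6: at line 5 remove [qjcql] add [vrink,ksutj] -> 13 lines: zkqe uosv rlpet rjy zisp hwbu vrink ksutj hazgl bilan tepjm scitd ihx
Final line count: 13

Answer: 13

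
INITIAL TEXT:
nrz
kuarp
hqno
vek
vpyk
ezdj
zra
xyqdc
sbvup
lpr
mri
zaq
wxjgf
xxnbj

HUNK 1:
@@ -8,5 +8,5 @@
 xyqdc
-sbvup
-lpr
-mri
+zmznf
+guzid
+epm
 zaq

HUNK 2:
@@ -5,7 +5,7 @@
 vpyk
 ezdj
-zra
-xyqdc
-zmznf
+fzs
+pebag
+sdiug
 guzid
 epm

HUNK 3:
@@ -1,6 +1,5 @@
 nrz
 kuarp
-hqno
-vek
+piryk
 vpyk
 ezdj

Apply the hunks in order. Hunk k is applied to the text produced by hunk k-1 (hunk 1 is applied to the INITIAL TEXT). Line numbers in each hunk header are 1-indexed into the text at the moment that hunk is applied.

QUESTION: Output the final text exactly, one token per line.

Hunk 1: at line 8 remove [sbvup,lpr,mri] add [zmznf,guzid,epm] -> 14 lines: nrz kuarp hqno vek vpyk ezdj zra xyqdc zmznf guzid epm zaq wxjgf xxnbj
Hunk 2: at line 5 remove [zra,xyqdc,zmznf] add [fzs,pebag,sdiug] -> 14 lines: nrz kuarp hqno vek vpyk ezdj fzs pebag sdiug guzid epm zaq wxjgf xxnbj
Hunk 3: at line 1 remove [hqno,vek] add [piryk] -> 13 lines: nrz kuarp piryk vpyk ezdj fzs pebag sdiug guzid epm zaq wxjgf xxnbj

Answer: nrz
kuarp
piryk
vpyk
ezdj
fzs
pebag
sdiug
guzid
epm
zaq
wxjgf
xxnbj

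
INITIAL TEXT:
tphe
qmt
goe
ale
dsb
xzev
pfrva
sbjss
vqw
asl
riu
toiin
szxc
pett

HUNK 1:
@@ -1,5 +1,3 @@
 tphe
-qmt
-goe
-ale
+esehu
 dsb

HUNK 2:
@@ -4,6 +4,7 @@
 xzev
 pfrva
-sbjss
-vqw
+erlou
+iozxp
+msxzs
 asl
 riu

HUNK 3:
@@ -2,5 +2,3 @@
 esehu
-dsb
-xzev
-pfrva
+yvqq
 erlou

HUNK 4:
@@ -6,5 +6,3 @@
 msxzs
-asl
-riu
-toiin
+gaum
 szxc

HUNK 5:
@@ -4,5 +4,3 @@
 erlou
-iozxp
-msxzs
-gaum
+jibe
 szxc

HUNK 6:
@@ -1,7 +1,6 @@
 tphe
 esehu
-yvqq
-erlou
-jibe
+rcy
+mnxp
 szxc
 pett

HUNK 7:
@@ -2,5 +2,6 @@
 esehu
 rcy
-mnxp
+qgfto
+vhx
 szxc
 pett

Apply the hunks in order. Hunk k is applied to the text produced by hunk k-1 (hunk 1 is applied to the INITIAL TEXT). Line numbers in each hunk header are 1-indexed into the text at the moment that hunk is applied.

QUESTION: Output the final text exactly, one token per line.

Hunk 1: at line 1 remove [qmt,goe,ale] add [esehu] -> 12 lines: tphe esehu dsb xzev pfrva sbjss vqw asl riu toiin szxc pett
Hunk 2: at line 4 remove [sbjss,vqw] add [erlou,iozxp,msxzs] -> 13 lines: tphe esehu dsb xzev pfrva erlou iozxp msxzs asl riu toiin szxc pett
Hunk 3: at line 2 remove [dsb,xzev,pfrva] add [yvqq] -> 11 lines: tphe esehu yvqq erlou iozxp msxzs asl riu toiin szxc pett
Hunk 4: at line 6 remove [asl,riu,toiin] add [gaum] -> 9 lines: tphe esehu yvqq erlou iozxp msxzs gaum szxc pett
Hunk 5: at line 4 remove [iozxp,msxzs,gaum] add [jibe] -> 7 lines: tphe esehu yvqq erlou jibe szxc pett
Hunk 6: at line 1 remove [yvqq,erlou,jibe] add [rcy,mnxp] -> 6 lines: tphe esehu rcy mnxp szxc pett
Hunk 7: at line 2 remove [mnxp] add [qgfto,vhx] -> 7 lines: tphe esehu rcy qgfto vhx szxc pett

Answer: tphe
esehu
rcy
qgfto
vhx
szxc
pett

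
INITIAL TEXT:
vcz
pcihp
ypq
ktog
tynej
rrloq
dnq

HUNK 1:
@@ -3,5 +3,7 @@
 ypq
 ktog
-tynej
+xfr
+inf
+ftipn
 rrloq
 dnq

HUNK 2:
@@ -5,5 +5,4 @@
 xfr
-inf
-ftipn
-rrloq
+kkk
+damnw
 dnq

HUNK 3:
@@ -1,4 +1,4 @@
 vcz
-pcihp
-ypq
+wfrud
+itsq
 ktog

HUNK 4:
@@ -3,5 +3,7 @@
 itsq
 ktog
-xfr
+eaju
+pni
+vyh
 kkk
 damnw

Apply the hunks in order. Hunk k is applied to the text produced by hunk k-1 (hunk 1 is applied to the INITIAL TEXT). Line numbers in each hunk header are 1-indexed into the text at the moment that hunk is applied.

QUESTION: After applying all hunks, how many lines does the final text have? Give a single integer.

Hunk 1: at line 3 remove [tynej] add [xfr,inf,ftipn] -> 9 lines: vcz pcihp ypq ktog xfr inf ftipn rrloq dnq
Hunk 2: at line 5 remove [inf,ftipn,rrloq] add [kkk,damnw] -> 8 lines: vcz pcihp ypq ktog xfr kkk damnw dnq
Hunk 3: at line 1 remove [pcihp,ypq] add [wfrud,itsq] -> 8 lines: vcz wfrud itsq ktog xfr kkk damnw dnq
Hunk 4: at line 3 remove [xfr] add [eaju,pni,vyh] -> 10 lines: vcz wfrud itsq ktog eaju pni vyh kkk damnw dnq
Final line count: 10

Answer: 10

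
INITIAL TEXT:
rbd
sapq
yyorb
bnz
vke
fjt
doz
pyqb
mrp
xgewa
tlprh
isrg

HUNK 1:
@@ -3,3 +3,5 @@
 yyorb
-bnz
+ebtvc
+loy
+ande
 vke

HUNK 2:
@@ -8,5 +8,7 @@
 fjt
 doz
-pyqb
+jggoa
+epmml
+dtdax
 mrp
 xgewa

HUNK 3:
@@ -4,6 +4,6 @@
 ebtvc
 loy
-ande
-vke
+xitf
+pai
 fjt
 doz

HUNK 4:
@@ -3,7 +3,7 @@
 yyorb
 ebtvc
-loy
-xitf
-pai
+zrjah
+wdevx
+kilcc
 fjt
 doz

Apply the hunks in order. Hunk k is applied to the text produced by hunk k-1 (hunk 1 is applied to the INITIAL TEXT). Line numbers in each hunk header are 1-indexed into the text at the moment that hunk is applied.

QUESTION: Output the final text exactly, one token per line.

Hunk 1: at line 3 remove [bnz] add [ebtvc,loy,ande] -> 14 lines: rbd sapq yyorb ebtvc loy ande vke fjt doz pyqb mrp xgewa tlprh isrg
Hunk 2: at line 8 remove [pyqb] add [jggoa,epmml,dtdax] -> 16 lines: rbd sapq yyorb ebtvc loy ande vke fjt doz jggoa epmml dtdax mrp xgewa tlprh isrg
Hunk 3: at line 4 remove [ande,vke] add [xitf,pai] -> 16 lines: rbd sapq yyorb ebtvc loy xitf pai fjt doz jggoa epmml dtdax mrp xgewa tlprh isrg
Hunk 4: at line 3 remove [loy,xitf,pai] add [zrjah,wdevx,kilcc] -> 16 lines: rbd sapq yyorb ebtvc zrjah wdevx kilcc fjt doz jggoa epmml dtdax mrp xgewa tlprh isrg

Answer: rbd
sapq
yyorb
ebtvc
zrjah
wdevx
kilcc
fjt
doz
jggoa
epmml
dtdax
mrp
xgewa
tlprh
isrg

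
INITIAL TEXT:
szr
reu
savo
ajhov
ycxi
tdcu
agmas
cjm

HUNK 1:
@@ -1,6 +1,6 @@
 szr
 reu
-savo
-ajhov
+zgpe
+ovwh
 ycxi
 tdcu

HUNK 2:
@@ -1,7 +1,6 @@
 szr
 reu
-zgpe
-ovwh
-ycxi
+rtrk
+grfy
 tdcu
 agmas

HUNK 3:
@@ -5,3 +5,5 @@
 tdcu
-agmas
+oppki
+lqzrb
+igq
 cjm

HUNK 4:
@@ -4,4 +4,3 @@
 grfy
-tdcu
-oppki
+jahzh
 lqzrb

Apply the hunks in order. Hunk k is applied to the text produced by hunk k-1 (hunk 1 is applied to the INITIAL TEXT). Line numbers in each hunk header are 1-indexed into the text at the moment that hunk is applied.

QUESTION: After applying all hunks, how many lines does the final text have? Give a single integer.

Answer: 8

Derivation:
Hunk 1: at line 1 remove [savo,ajhov] add [zgpe,ovwh] -> 8 lines: szr reu zgpe ovwh ycxi tdcu agmas cjm
Hunk 2: at line 1 remove [zgpe,ovwh,ycxi] add [rtrk,grfy] -> 7 lines: szr reu rtrk grfy tdcu agmas cjm
Hunk 3: at line 5 remove [agmas] add [oppki,lqzrb,igq] -> 9 lines: szr reu rtrk grfy tdcu oppki lqzrb igq cjm
Hunk 4: at line 4 remove [tdcu,oppki] add [jahzh] -> 8 lines: szr reu rtrk grfy jahzh lqzrb igq cjm
Final line count: 8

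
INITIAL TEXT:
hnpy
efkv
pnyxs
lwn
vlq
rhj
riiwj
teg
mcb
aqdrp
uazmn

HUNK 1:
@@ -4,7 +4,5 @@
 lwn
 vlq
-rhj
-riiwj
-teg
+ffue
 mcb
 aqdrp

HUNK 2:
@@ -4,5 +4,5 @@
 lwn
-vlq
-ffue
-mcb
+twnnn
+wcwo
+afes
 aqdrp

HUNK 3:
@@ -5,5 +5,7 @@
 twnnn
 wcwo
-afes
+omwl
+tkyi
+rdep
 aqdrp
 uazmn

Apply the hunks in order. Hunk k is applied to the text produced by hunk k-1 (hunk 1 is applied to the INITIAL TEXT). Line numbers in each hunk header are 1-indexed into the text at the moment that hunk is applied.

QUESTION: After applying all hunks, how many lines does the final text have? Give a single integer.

Answer: 11

Derivation:
Hunk 1: at line 4 remove [rhj,riiwj,teg] add [ffue] -> 9 lines: hnpy efkv pnyxs lwn vlq ffue mcb aqdrp uazmn
Hunk 2: at line 4 remove [vlq,ffue,mcb] add [twnnn,wcwo,afes] -> 9 lines: hnpy efkv pnyxs lwn twnnn wcwo afes aqdrp uazmn
Hunk 3: at line 5 remove [afes] add [omwl,tkyi,rdep] -> 11 lines: hnpy efkv pnyxs lwn twnnn wcwo omwl tkyi rdep aqdrp uazmn
Final line count: 11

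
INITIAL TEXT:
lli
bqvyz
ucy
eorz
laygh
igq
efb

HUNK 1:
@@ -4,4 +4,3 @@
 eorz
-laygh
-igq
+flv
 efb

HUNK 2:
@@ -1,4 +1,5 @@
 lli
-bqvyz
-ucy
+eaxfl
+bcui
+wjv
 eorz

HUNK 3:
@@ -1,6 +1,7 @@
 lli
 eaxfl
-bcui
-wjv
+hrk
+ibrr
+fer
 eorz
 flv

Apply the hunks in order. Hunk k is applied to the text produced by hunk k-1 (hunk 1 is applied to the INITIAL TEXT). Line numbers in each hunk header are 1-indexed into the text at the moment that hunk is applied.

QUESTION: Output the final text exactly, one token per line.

Hunk 1: at line 4 remove [laygh,igq] add [flv] -> 6 lines: lli bqvyz ucy eorz flv efb
Hunk 2: at line 1 remove [bqvyz,ucy] add [eaxfl,bcui,wjv] -> 7 lines: lli eaxfl bcui wjv eorz flv efb
Hunk 3: at line 1 remove [bcui,wjv] add [hrk,ibrr,fer] -> 8 lines: lli eaxfl hrk ibrr fer eorz flv efb

Answer: lli
eaxfl
hrk
ibrr
fer
eorz
flv
efb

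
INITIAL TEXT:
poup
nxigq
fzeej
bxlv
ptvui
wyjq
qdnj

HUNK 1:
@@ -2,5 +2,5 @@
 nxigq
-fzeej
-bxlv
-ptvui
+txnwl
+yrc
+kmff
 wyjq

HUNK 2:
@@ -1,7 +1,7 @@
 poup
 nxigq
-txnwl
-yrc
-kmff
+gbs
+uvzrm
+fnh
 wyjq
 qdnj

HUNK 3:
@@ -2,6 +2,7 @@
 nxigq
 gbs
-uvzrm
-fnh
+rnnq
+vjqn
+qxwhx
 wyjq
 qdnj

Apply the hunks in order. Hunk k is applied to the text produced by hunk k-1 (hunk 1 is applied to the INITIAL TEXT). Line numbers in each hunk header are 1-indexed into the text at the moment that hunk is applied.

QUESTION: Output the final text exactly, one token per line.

Hunk 1: at line 2 remove [fzeej,bxlv,ptvui] add [txnwl,yrc,kmff] -> 7 lines: poup nxigq txnwl yrc kmff wyjq qdnj
Hunk 2: at line 1 remove [txnwl,yrc,kmff] add [gbs,uvzrm,fnh] -> 7 lines: poup nxigq gbs uvzrm fnh wyjq qdnj
Hunk 3: at line 2 remove [uvzrm,fnh] add [rnnq,vjqn,qxwhx] -> 8 lines: poup nxigq gbs rnnq vjqn qxwhx wyjq qdnj

Answer: poup
nxigq
gbs
rnnq
vjqn
qxwhx
wyjq
qdnj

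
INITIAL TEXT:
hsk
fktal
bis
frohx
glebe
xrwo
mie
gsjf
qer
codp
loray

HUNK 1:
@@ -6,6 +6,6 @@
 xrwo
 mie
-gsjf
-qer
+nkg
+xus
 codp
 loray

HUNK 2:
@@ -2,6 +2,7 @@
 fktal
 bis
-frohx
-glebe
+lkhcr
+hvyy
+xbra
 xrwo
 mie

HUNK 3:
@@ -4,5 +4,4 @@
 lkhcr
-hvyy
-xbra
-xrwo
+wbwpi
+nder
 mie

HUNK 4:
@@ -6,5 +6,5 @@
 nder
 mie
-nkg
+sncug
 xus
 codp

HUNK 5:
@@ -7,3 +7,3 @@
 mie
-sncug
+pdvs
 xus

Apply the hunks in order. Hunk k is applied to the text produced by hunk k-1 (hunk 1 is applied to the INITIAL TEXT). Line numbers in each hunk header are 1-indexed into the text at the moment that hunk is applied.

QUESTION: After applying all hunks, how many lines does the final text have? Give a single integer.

Answer: 11

Derivation:
Hunk 1: at line 6 remove [gsjf,qer] add [nkg,xus] -> 11 lines: hsk fktal bis frohx glebe xrwo mie nkg xus codp loray
Hunk 2: at line 2 remove [frohx,glebe] add [lkhcr,hvyy,xbra] -> 12 lines: hsk fktal bis lkhcr hvyy xbra xrwo mie nkg xus codp loray
Hunk 3: at line 4 remove [hvyy,xbra,xrwo] add [wbwpi,nder] -> 11 lines: hsk fktal bis lkhcr wbwpi nder mie nkg xus codp loray
Hunk 4: at line 6 remove [nkg] add [sncug] -> 11 lines: hsk fktal bis lkhcr wbwpi nder mie sncug xus codp loray
Hunk 5: at line 7 remove [sncug] add [pdvs] -> 11 lines: hsk fktal bis lkhcr wbwpi nder mie pdvs xus codp loray
Final line count: 11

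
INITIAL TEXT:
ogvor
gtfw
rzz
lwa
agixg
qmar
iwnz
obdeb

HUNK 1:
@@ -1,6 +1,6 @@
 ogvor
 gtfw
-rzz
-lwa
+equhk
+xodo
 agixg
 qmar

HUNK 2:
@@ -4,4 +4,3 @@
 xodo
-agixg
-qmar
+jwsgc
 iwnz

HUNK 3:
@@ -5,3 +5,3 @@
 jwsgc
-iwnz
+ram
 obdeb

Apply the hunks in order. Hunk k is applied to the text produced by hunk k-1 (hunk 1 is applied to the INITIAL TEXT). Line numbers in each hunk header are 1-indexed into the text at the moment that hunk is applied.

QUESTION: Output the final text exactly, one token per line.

Hunk 1: at line 1 remove [rzz,lwa] add [equhk,xodo] -> 8 lines: ogvor gtfw equhk xodo agixg qmar iwnz obdeb
Hunk 2: at line 4 remove [agixg,qmar] add [jwsgc] -> 7 lines: ogvor gtfw equhk xodo jwsgc iwnz obdeb
Hunk 3: at line 5 remove [iwnz] add [ram] -> 7 lines: ogvor gtfw equhk xodo jwsgc ram obdeb

Answer: ogvor
gtfw
equhk
xodo
jwsgc
ram
obdeb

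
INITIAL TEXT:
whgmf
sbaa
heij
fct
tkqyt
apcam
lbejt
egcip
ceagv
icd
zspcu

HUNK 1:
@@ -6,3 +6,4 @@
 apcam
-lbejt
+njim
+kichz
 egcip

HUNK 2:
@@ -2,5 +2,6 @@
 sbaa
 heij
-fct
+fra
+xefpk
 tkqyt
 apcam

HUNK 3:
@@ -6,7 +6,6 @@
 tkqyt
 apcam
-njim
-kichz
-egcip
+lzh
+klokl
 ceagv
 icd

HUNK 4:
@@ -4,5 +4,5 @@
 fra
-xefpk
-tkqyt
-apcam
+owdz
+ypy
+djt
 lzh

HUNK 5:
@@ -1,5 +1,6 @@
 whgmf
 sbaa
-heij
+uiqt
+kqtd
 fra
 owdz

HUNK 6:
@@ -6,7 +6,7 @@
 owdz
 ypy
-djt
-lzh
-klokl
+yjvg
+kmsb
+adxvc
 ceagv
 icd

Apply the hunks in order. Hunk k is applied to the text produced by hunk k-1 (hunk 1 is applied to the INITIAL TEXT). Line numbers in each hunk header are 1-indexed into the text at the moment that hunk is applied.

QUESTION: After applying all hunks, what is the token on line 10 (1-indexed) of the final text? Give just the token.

Answer: adxvc

Derivation:
Hunk 1: at line 6 remove [lbejt] add [njim,kichz] -> 12 lines: whgmf sbaa heij fct tkqyt apcam njim kichz egcip ceagv icd zspcu
Hunk 2: at line 2 remove [fct] add [fra,xefpk] -> 13 lines: whgmf sbaa heij fra xefpk tkqyt apcam njim kichz egcip ceagv icd zspcu
Hunk 3: at line 6 remove [njim,kichz,egcip] add [lzh,klokl] -> 12 lines: whgmf sbaa heij fra xefpk tkqyt apcam lzh klokl ceagv icd zspcu
Hunk 4: at line 4 remove [xefpk,tkqyt,apcam] add [owdz,ypy,djt] -> 12 lines: whgmf sbaa heij fra owdz ypy djt lzh klokl ceagv icd zspcu
Hunk 5: at line 1 remove [heij] add [uiqt,kqtd] -> 13 lines: whgmf sbaa uiqt kqtd fra owdz ypy djt lzh klokl ceagv icd zspcu
Hunk 6: at line 6 remove [djt,lzh,klokl] add [yjvg,kmsb,adxvc] -> 13 lines: whgmf sbaa uiqt kqtd fra owdz ypy yjvg kmsb adxvc ceagv icd zspcu
Final line 10: adxvc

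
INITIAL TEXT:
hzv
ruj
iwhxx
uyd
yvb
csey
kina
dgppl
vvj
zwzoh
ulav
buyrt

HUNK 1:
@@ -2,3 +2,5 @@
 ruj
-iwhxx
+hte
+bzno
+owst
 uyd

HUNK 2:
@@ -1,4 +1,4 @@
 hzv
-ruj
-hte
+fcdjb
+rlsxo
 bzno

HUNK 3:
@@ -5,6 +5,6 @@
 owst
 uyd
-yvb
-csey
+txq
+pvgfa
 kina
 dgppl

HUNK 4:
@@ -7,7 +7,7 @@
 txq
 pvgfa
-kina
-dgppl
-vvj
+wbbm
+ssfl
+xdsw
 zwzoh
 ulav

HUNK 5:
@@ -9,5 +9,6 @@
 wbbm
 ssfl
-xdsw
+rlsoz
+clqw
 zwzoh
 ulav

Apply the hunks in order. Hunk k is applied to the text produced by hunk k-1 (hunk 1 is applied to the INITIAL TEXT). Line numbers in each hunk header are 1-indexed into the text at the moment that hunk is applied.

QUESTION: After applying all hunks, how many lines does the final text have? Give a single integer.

Answer: 15

Derivation:
Hunk 1: at line 2 remove [iwhxx] add [hte,bzno,owst] -> 14 lines: hzv ruj hte bzno owst uyd yvb csey kina dgppl vvj zwzoh ulav buyrt
Hunk 2: at line 1 remove [ruj,hte] add [fcdjb,rlsxo] -> 14 lines: hzv fcdjb rlsxo bzno owst uyd yvb csey kina dgppl vvj zwzoh ulav buyrt
Hunk 3: at line 5 remove [yvb,csey] add [txq,pvgfa] -> 14 lines: hzv fcdjb rlsxo bzno owst uyd txq pvgfa kina dgppl vvj zwzoh ulav buyrt
Hunk 4: at line 7 remove [kina,dgppl,vvj] add [wbbm,ssfl,xdsw] -> 14 lines: hzv fcdjb rlsxo bzno owst uyd txq pvgfa wbbm ssfl xdsw zwzoh ulav buyrt
Hunk 5: at line 9 remove [xdsw] add [rlsoz,clqw] -> 15 lines: hzv fcdjb rlsxo bzno owst uyd txq pvgfa wbbm ssfl rlsoz clqw zwzoh ulav buyrt
Final line count: 15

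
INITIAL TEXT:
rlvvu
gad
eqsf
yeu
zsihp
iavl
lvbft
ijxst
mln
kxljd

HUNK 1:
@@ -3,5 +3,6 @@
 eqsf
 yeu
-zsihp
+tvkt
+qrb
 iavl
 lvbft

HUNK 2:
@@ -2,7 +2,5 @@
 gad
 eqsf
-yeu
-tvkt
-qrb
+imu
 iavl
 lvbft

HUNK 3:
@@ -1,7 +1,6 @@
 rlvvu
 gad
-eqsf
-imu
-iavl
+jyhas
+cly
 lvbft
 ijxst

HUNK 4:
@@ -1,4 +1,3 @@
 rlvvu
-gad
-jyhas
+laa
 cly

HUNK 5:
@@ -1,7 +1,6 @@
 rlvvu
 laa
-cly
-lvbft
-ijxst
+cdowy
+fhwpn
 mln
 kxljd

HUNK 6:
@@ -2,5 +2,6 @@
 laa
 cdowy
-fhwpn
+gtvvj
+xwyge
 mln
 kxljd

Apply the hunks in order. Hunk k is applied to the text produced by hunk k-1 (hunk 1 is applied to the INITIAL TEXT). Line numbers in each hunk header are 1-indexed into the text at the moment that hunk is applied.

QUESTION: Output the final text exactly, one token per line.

Hunk 1: at line 3 remove [zsihp] add [tvkt,qrb] -> 11 lines: rlvvu gad eqsf yeu tvkt qrb iavl lvbft ijxst mln kxljd
Hunk 2: at line 2 remove [yeu,tvkt,qrb] add [imu] -> 9 lines: rlvvu gad eqsf imu iavl lvbft ijxst mln kxljd
Hunk 3: at line 1 remove [eqsf,imu,iavl] add [jyhas,cly] -> 8 lines: rlvvu gad jyhas cly lvbft ijxst mln kxljd
Hunk 4: at line 1 remove [gad,jyhas] add [laa] -> 7 lines: rlvvu laa cly lvbft ijxst mln kxljd
Hunk 5: at line 1 remove [cly,lvbft,ijxst] add [cdowy,fhwpn] -> 6 lines: rlvvu laa cdowy fhwpn mln kxljd
Hunk 6: at line 2 remove [fhwpn] add [gtvvj,xwyge] -> 7 lines: rlvvu laa cdowy gtvvj xwyge mln kxljd

Answer: rlvvu
laa
cdowy
gtvvj
xwyge
mln
kxljd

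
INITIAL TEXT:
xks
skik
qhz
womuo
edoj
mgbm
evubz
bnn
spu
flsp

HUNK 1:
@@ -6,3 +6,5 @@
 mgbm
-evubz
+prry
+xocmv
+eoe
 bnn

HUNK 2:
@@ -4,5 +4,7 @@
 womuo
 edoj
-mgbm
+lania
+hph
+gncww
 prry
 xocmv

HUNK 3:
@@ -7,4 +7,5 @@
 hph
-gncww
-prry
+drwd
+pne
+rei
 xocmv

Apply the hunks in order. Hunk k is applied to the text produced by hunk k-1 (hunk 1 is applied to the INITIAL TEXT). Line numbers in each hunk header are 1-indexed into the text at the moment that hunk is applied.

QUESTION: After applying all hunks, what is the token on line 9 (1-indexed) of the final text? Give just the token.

Answer: pne

Derivation:
Hunk 1: at line 6 remove [evubz] add [prry,xocmv,eoe] -> 12 lines: xks skik qhz womuo edoj mgbm prry xocmv eoe bnn spu flsp
Hunk 2: at line 4 remove [mgbm] add [lania,hph,gncww] -> 14 lines: xks skik qhz womuo edoj lania hph gncww prry xocmv eoe bnn spu flsp
Hunk 3: at line 7 remove [gncww,prry] add [drwd,pne,rei] -> 15 lines: xks skik qhz womuo edoj lania hph drwd pne rei xocmv eoe bnn spu flsp
Final line 9: pne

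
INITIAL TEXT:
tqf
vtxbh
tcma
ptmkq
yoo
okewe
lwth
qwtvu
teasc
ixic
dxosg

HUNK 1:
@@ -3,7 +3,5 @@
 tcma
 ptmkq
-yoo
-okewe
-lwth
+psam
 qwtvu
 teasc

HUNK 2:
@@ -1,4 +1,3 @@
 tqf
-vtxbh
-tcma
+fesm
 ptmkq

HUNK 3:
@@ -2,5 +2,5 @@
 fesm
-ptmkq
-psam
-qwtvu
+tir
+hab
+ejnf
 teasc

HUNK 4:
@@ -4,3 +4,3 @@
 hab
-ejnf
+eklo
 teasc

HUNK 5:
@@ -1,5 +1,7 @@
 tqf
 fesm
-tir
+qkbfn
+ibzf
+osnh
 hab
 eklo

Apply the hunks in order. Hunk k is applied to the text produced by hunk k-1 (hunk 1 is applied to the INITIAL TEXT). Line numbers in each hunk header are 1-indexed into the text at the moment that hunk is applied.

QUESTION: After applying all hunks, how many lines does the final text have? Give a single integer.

Answer: 10

Derivation:
Hunk 1: at line 3 remove [yoo,okewe,lwth] add [psam] -> 9 lines: tqf vtxbh tcma ptmkq psam qwtvu teasc ixic dxosg
Hunk 2: at line 1 remove [vtxbh,tcma] add [fesm] -> 8 lines: tqf fesm ptmkq psam qwtvu teasc ixic dxosg
Hunk 3: at line 2 remove [ptmkq,psam,qwtvu] add [tir,hab,ejnf] -> 8 lines: tqf fesm tir hab ejnf teasc ixic dxosg
Hunk 4: at line 4 remove [ejnf] add [eklo] -> 8 lines: tqf fesm tir hab eklo teasc ixic dxosg
Hunk 5: at line 1 remove [tir] add [qkbfn,ibzf,osnh] -> 10 lines: tqf fesm qkbfn ibzf osnh hab eklo teasc ixic dxosg
Final line count: 10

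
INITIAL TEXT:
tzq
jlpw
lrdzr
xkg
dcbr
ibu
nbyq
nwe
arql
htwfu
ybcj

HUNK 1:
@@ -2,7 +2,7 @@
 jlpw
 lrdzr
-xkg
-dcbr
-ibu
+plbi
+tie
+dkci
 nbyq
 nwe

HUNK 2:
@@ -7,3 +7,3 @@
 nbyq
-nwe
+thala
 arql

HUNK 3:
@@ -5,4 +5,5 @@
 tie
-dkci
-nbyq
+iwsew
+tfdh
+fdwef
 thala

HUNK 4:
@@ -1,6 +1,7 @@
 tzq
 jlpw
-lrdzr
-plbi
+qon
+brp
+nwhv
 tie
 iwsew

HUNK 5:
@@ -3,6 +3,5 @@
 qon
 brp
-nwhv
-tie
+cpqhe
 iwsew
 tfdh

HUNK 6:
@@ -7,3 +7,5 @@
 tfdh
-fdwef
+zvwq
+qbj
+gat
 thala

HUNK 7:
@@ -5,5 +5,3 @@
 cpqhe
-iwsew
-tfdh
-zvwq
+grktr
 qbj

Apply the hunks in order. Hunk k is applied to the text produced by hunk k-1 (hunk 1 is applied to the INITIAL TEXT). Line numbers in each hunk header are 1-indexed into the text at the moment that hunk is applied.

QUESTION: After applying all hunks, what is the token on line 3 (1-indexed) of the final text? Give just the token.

Hunk 1: at line 2 remove [xkg,dcbr,ibu] add [plbi,tie,dkci] -> 11 lines: tzq jlpw lrdzr plbi tie dkci nbyq nwe arql htwfu ybcj
Hunk 2: at line 7 remove [nwe] add [thala] -> 11 lines: tzq jlpw lrdzr plbi tie dkci nbyq thala arql htwfu ybcj
Hunk 3: at line 5 remove [dkci,nbyq] add [iwsew,tfdh,fdwef] -> 12 lines: tzq jlpw lrdzr plbi tie iwsew tfdh fdwef thala arql htwfu ybcj
Hunk 4: at line 1 remove [lrdzr,plbi] add [qon,brp,nwhv] -> 13 lines: tzq jlpw qon brp nwhv tie iwsew tfdh fdwef thala arql htwfu ybcj
Hunk 5: at line 3 remove [nwhv,tie] add [cpqhe] -> 12 lines: tzq jlpw qon brp cpqhe iwsew tfdh fdwef thala arql htwfu ybcj
Hunk 6: at line 7 remove [fdwef] add [zvwq,qbj,gat] -> 14 lines: tzq jlpw qon brp cpqhe iwsew tfdh zvwq qbj gat thala arql htwfu ybcj
Hunk 7: at line 5 remove [iwsew,tfdh,zvwq] add [grktr] -> 12 lines: tzq jlpw qon brp cpqhe grktr qbj gat thala arql htwfu ybcj
Final line 3: qon

Answer: qon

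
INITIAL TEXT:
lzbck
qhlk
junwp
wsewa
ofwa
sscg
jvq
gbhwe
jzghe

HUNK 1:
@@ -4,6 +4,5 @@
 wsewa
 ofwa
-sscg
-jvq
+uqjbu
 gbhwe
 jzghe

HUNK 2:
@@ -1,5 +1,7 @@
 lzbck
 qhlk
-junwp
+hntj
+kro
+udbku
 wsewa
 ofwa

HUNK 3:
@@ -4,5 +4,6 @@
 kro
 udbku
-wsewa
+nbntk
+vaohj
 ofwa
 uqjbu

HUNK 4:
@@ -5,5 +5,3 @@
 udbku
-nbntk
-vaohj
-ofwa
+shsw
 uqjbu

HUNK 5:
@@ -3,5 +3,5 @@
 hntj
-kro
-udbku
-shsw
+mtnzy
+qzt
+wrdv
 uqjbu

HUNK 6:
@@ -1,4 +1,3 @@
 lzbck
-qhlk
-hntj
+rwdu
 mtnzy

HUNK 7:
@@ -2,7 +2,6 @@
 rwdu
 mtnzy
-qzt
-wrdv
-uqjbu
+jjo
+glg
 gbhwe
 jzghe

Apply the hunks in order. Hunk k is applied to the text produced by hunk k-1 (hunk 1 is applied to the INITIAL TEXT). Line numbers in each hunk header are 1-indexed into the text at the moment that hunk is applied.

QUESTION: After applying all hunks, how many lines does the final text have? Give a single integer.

Hunk 1: at line 4 remove [sscg,jvq] add [uqjbu] -> 8 lines: lzbck qhlk junwp wsewa ofwa uqjbu gbhwe jzghe
Hunk 2: at line 1 remove [junwp] add [hntj,kro,udbku] -> 10 lines: lzbck qhlk hntj kro udbku wsewa ofwa uqjbu gbhwe jzghe
Hunk 3: at line 4 remove [wsewa] add [nbntk,vaohj] -> 11 lines: lzbck qhlk hntj kro udbku nbntk vaohj ofwa uqjbu gbhwe jzghe
Hunk 4: at line 5 remove [nbntk,vaohj,ofwa] add [shsw] -> 9 lines: lzbck qhlk hntj kro udbku shsw uqjbu gbhwe jzghe
Hunk 5: at line 3 remove [kro,udbku,shsw] add [mtnzy,qzt,wrdv] -> 9 lines: lzbck qhlk hntj mtnzy qzt wrdv uqjbu gbhwe jzghe
Hunk 6: at line 1 remove [qhlk,hntj] add [rwdu] -> 8 lines: lzbck rwdu mtnzy qzt wrdv uqjbu gbhwe jzghe
Hunk 7: at line 2 remove [qzt,wrdv,uqjbu] add [jjo,glg] -> 7 lines: lzbck rwdu mtnzy jjo glg gbhwe jzghe
Final line count: 7

Answer: 7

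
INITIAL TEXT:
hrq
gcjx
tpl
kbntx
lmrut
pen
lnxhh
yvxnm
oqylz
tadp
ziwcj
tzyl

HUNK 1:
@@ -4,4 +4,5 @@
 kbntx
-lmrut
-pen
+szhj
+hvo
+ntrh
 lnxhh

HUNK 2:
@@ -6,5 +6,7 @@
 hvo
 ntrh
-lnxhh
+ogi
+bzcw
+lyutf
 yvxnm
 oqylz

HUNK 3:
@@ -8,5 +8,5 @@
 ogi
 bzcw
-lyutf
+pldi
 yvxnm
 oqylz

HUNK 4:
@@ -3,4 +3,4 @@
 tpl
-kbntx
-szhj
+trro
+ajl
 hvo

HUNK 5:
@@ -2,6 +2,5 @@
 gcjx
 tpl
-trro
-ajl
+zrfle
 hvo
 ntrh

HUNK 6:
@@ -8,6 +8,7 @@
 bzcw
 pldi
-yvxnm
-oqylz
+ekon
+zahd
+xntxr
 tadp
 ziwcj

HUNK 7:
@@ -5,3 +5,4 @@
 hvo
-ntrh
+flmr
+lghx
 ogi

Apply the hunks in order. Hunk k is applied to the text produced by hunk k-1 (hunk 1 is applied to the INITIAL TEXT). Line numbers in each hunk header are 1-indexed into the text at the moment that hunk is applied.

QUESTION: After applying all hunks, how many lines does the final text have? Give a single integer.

Hunk 1: at line 4 remove [lmrut,pen] add [szhj,hvo,ntrh] -> 13 lines: hrq gcjx tpl kbntx szhj hvo ntrh lnxhh yvxnm oqylz tadp ziwcj tzyl
Hunk 2: at line 6 remove [lnxhh] add [ogi,bzcw,lyutf] -> 15 lines: hrq gcjx tpl kbntx szhj hvo ntrh ogi bzcw lyutf yvxnm oqylz tadp ziwcj tzyl
Hunk 3: at line 8 remove [lyutf] add [pldi] -> 15 lines: hrq gcjx tpl kbntx szhj hvo ntrh ogi bzcw pldi yvxnm oqylz tadp ziwcj tzyl
Hunk 4: at line 3 remove [kbntx,szhj] add [trro,ajl] -> 15 lines: hrq gcjx tpl trro ajl hvo ntrh ogi bzcw pldi yvxnm oqylz tadp ziwcj tzyl
Hunk 5: at line 2 remove [trro,ajl] add [zrfle] -> 14 lines: hrq gcjx tpl zrfle hvo ntrh ogi bzcw pldi yvxnm oqylz tadp ziwcj tzyl
Hunk 6: at line 8 remove [yvxnm,oqylz] add [ekon,zahd,xntxr] -> 15 lines: hrq gcjx tpl zrfle hvo ntrh ogi bzcw pldi ekon zahd xntxr tadp ziwcj tzyl
Hunk 7: at line 5 remove [ntrh] add [flmr,lghx] -> 16 lines: hrq gcjx tpl zrfle hvo flmr lghx ogi bzcw pldi ekon zahd xntxr tadp ziwcj tzyl
Final line count: 16

Answer: 16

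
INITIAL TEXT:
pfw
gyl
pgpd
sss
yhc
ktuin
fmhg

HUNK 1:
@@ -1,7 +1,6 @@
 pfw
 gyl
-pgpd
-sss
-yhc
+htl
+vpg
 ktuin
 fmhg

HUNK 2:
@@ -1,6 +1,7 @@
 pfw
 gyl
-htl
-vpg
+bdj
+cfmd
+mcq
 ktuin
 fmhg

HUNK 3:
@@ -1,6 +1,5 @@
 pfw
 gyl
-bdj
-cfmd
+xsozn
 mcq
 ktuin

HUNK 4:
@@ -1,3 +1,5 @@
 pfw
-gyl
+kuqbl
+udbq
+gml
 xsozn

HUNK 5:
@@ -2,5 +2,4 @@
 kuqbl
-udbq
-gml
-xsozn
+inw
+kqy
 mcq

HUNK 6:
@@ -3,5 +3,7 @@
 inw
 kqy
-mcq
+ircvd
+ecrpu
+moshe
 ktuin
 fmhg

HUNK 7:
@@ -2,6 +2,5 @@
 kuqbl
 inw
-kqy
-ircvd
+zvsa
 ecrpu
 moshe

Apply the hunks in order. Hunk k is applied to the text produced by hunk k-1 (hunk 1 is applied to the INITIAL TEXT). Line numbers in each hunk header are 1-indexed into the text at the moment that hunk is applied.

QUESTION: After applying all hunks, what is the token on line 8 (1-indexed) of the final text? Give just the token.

Hunk 1: at line 1 remove [pgpd,sss,yhc] add [htl,vpg] -> 6 lines: pfw gyl htl vpg ktuin fmhg
Hunk 2: at line 1 remove [htl,vpg] add [bdj,cfmd,mcq] -> 7 lines: pfw gyl bdj cfmd mcq ktuin fmhg
Hunk 3: at line 1 remove [bdj,cfmd] add [xsozn] -> 6 lines: pfw gyl xsozn mcq ktuin fmhg
Hunk 4: at line 1 remove [gyl] add [kuqbl,udbq,gml] -> 8 lines: pfw kuqbl udbq gml xsozn mcq ktuin fmhg
Hunk 5: at line 2 remove [udbq,gml,xsozn] add [inw,kqy] -> 7 lines: pfw kuqbl inw kqy mcq ktuin fmhg
Hunk 6: at line 3 remove [mcq] add [ircvd,ecrpu,moshe] -> 9 lines: pfw kuqbl inw kqy ircvd ecrpu moshe ktuin fmhg
Hunk 7: at line 2 remove [kqy,ircvd] add [zvsa] -> 8 lines: pfw kuqbl inw zvsa ecrpu moshe ktuin fmhg
Final line 8: fmhg

Answer: fmhg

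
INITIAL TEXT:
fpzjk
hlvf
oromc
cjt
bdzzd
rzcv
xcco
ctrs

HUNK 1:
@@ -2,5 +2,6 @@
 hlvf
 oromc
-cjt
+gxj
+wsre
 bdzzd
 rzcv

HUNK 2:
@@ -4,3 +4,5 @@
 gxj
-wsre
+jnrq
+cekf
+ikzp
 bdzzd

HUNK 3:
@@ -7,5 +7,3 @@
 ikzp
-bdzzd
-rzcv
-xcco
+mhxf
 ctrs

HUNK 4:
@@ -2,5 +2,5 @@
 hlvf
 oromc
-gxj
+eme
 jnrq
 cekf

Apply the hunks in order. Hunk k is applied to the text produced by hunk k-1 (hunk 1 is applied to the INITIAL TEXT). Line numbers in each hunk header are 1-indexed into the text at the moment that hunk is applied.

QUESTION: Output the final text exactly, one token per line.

Hunk 1: at line 2 remove [cjt] add [gxj,wsre] -> 9 lines: fpzjk hlvf oromc gxj wsre bdzzd rzcv xcco ctrs
Hunk 2: at line 4 remove [wsre] add [jnrq,cekf,ikzp] -> 11 lines: fpzjk hlvf oromc gxj jnrq cekf ikzp bdzzd rzcv xcco ctrs
Hunk 3: at line 7 remove [bdzzd,rzcv,xcco] add [mhxf] -> 9 lines: fpzjk hlvf oromc gxj jnrq cekf ikzp mhxf ctrs
Hunk 4: at line 2 remove [gxj] add [eme] -> 9 lines: fpzjk hlvf oromc eme jnrq cekf ikzp mhxf ctrs

Answer: fpzjk
hlvf
oromc
eme
jnrq
cekf
ikzp
mhxf
ctrs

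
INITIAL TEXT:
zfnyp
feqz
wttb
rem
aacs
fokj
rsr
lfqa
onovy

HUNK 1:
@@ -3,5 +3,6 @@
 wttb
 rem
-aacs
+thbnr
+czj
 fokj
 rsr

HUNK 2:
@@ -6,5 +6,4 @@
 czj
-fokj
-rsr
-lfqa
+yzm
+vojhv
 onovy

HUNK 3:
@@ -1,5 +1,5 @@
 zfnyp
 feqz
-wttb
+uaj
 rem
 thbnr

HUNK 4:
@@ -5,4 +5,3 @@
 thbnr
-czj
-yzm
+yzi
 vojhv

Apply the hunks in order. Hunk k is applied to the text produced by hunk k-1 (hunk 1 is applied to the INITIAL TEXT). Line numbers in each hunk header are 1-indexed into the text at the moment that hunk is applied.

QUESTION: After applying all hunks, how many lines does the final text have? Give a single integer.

Hunk 1: at line 3 remove [aacs] add [thbnr,czj] -> 10 lines: zfnyp feqz wttb rem thbnr czj fokj rsr lfqa onovy
Hunk 2: at line 6 remove [fokj,rsr,lfqa] add [yzm,vojhv] -> 9 lines: zfnyp feqz wttb rem thbnr czj yzm vojhv onovy
Hunk 3: at line 1 remove [wttb] add [uaj] -> 9 lines: zfnyp feqz uaj rem thbnr czj yzm vojhv onovy
Hunk 4: at line 5 remove [czj,yzm] add [yzi] -> 8 lines: zfnyp feqz uaj rem thbnr yzi vojhv onovy
Final line count: 8

Answer: 8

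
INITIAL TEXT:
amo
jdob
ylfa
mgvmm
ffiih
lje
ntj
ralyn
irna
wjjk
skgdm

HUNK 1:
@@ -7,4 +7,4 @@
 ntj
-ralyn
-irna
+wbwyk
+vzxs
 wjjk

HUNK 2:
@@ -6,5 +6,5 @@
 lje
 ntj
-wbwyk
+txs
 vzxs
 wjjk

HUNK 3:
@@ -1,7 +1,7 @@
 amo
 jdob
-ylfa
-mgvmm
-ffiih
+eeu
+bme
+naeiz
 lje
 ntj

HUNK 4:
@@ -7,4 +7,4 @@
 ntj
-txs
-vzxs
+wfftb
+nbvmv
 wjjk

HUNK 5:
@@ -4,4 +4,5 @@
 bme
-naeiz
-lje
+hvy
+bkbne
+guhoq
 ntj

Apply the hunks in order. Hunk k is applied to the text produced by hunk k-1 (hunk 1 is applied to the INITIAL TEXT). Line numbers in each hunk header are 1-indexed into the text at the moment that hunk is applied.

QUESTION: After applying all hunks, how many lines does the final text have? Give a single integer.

Answer: 12

Derivation:
Hunk 1: at line 7 remove [ralyn,irna] add [wbwyk,vzxs] -> 11 lines: amo jdob ylfa mgvmm ffiih lje ntj wbwyk vzxs wjjk skgdm
Hunk 2: at line 6 remove [wbwyk] add [txs] -> 11 lines: amo jdob ylfa mgvmm ffiih lje ntj txs vzxs wjjk skgdm
Hunk 3: at line 1 remove [ylfa,mgvmm,ffiih] add [eeu,bme,naeiz] -> 11 lines: amo jdob eeu bme naeiz lje ntj txs vzxs wjjk skgdm
Hunk 4: at line 7 remove [txs,vzxs] add [wfftb,nbvmv] -> 11 lines: amo jdob eeu bme naeiz lje ntj wfftb nbvmv wjjk skgdm
Hunk 5: at line 4 remove [naeiz,lje] add [hvy,bkbne,guhoq] -> 12 lines: amo jdob eeu bme hvy bkbne guhoq ntj wfftb nbvmv wjjk skgdm
Final line count: 12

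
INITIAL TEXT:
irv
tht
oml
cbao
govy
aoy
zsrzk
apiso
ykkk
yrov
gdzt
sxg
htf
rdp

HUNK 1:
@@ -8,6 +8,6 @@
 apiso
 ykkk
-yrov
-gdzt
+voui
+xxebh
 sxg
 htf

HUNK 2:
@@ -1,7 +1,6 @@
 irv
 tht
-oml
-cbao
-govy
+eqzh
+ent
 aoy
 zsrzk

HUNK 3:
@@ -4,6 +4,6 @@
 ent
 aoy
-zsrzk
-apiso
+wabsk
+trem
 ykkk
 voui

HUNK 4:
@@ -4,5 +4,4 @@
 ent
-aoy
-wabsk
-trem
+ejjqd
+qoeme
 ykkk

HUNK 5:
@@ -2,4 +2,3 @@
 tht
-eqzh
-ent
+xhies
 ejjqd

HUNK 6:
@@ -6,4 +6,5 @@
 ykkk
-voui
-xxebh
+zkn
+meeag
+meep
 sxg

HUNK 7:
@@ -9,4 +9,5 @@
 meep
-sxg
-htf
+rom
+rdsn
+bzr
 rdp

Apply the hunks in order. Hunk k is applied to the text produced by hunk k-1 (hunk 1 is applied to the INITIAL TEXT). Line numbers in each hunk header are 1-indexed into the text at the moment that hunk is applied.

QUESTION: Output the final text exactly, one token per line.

Answer: irv
tht
xhies
ejjqd
qoeme
ykkk
zkn
meeag
meep
rom
rdsn
bzr
rdp

Derivation:
Hunk 1: at line 8 remove [yrov,gdzt] add [voui,xxebh] -> 14 lines: irv tht oml cbao govy aoy zsrzk apiso ykkk voui xxebh sxg htf rdp
Hunk 2: at line 1 remove [oml,cbao,govy] add [eqzh,ent] -> 13 lines: irv tht eqzh ent aoy zsrzk apiso ykkk voui xxebh sxg htf rdp
Hunk 3: at line 4 remove [zsrzk,apiso] add [wabsk,trem] -> 13 lines: irv tht eqzh ent aoy wabsk trem ykkk voui xxebh sxg htf rdp
Hunk 4: at line 4 remove [aoy,wabsk,trem] add [ejjqd,qoeme] -> 12 lines: irv tht eqzh ent ejjqd qoeme ykkk voui xxebh sxg htf rdp
Hunk 5: at line 2 remove [eqzh,ent] add [xhies] -> 11 lines: irv tht xhies ejjqd qoeme ykkk voui xxebh sxg htf rdp
Hunk 6: at line 6 remove [voui,xxebh] add [zkn,meeag,meep] -> 12 lines: irv tht xhies ejjqd qoeme ykkk zkn meeag meep sxg htf rdp
Hunk 7: at line 9 remove [sxg,htf] add [rom,rdsn,bzr] -> 13 lines: irv tht xhies ejjqd qoeme ykkk zkn meeag meep rom rdsn bzr rdp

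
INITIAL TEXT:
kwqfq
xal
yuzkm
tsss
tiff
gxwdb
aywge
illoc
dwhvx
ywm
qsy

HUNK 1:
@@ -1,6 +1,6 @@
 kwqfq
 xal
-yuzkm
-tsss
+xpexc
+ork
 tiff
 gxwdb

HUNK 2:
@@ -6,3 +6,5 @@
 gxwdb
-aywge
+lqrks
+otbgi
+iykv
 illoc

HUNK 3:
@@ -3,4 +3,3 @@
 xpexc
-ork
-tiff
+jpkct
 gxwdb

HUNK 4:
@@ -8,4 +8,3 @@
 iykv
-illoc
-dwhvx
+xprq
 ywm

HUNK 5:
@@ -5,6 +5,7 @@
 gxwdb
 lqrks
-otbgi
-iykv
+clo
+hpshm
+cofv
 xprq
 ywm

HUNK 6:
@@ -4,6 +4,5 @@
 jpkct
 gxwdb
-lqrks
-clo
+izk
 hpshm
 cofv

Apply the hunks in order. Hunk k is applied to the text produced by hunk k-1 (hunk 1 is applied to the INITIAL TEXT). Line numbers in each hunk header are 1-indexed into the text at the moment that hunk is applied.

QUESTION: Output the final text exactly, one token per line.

Hunk 1: at line 1 remove [yuzkm,tsss] add [xpexc,ork] -> 11 lines: kwqfq xal xpexc ork tiff gxwdb aywge illoc dwhvx ywm qsy
Hunk 2: at line 6 remove [aywge] add [lqrks,otbgi,iykv] -> 13 lines: kwqfq xal xpexc ork tiff gxwdb lqrks otbgi iykv illoc dwhvx ywm qsy
Hunk 3: at line 3 remove [ork,tiff] add [jpkct] -> 12 lines: kwqfq xal xpexc jpkct gxwdb lqrks otbgi iykv illoc dwhvx ywm qsy
Hunk 4: at line 8 remove [illoc,dwhvx] add [xprq] -> 11 lines: kwqfq xal xpexc jpkct gxwdb lqrks otbgi iykv xprq ywm qsy
Hunk 5: at line 5 remove [otbgi,iykv] add [clo,hpshm,cofv] -> 12 lines: kwqfq xal xpexc jpkct gxwdb lqrks clo hpshm cofv xprq ywm qsy
Hunk 6: at line 4 remove [lqrks,clo] add [izk] -> 11 lines: kwqfq xal xpexc jpkct gxwdb izk hpshm cofv xprq ywm qsy

Answer: kwqfq
xal
xpexc
jpkct
gxwdb
izk
hpshm
cofv
xprq
ywm
qsy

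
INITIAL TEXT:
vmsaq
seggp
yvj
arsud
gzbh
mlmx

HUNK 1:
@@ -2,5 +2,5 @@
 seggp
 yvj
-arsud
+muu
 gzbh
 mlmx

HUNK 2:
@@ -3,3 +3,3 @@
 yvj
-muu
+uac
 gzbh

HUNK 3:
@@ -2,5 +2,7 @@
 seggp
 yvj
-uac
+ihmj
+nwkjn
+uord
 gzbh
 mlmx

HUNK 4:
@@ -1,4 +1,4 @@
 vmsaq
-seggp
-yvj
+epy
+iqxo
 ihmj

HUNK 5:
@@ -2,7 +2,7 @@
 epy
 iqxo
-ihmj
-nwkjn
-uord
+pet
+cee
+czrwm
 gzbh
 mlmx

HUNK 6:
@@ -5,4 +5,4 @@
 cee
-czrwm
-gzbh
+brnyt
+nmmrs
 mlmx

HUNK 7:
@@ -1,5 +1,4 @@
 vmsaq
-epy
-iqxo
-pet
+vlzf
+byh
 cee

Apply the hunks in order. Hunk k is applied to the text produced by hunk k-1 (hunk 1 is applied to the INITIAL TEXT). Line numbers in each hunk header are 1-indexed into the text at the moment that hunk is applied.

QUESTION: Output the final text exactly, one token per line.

Hunk 1: at line 2 remove [arsud] add [muu] -> 6 lines: vmsaq seggp yvj muu gzbh mlmx
Hunk 2: at line 3 remove [muu] add [uac] -> 6 lines: vmsaq seggp yvj uac gzbh mlmx
Hunk 3: at line 2 remove [uac] add [ihmj,nwkjn,uord] -> 8 lines: vmsaq seggp yvj ihmj nwkjn uord gzbh mlmx
Hunk 4: at line 1 remove [seggp,yvj] add [epy,iqxo] -> 8 lines: vmsaq epy iqxo ihmj nwkjn uord gzbh mlmx
Hunk 5: at line 2 remove [ihmj,nwkjn,uord] add [pet,cee,czrwm] -> 8 lines: vmsaq epy iqxo pet cee czrwm gzbh mlmx
Hunk 6: at line 5 remove [czrwm,gzbh] add [brnyt,nmmrs] -> 8 lines: vmsaq epy iqxo pet cee brnyt nmmrs mlmx
Hunk 7: at line 1 remove [epy,iqxo,pet] add [vlzf,byh] -> 7 lines: vmsaq vlzf byh cee brnyt nmmrs mlmx

Answer: vmsaq
vlzf
byh
cee
brnyt
nmmrs
mlmx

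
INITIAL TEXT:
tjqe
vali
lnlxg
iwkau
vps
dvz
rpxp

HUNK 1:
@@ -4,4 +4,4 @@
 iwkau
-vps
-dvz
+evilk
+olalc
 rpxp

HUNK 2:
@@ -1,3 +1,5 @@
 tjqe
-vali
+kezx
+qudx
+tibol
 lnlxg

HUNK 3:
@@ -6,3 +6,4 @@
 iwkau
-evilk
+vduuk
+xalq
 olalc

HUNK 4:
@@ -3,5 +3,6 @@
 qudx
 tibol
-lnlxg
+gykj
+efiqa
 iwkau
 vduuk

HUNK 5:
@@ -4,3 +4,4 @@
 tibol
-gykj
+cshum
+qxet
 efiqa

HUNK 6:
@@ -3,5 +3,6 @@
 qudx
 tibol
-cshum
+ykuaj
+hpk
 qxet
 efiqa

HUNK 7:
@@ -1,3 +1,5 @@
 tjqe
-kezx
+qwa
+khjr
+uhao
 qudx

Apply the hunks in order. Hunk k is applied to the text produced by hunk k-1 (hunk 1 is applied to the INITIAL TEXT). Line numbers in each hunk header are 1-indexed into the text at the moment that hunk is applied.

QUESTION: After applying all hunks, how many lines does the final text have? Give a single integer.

Hunk 1: at line 4 remove [vps,dvz] add [evilk,olalc] -> 7 lines: tjqe vali lnlxg iwkau evilk olalc rpxp
Hunk 2: at line 1 remove [vali] add [kezx,qudx,tibol] -> 9 lines: tjqe kezx qudx tibol lnlxg iwkau evilk olalc rpxp
Hunk 3: at line 6 remove [evilk] add [vduuk,xalq] -> 10 lines: tjqe kezx qudx tibol lnlxg iwkau vduuk xalq olalc rpxp
Hunk 4: at line 3 remove [lnlxg] add [gykj,efiqa] -> 11 lines: tjqe kezx qudx tibol gykj efiqa iwkau vduuk xalq olalc rpxp
Hunk 5: at line 4 remove [gykj] add [cshum,qxet] -> 12 lines: tjqe kezx qudx tibol cshum qxet efiqa iwkau vduuk xalq olalc rpxp
Hunk 6: at line 3 remove [cshum] add [ykuaj,hpk] -> 13 lines: tjqe kezx qudx tibol ykuaj hpk qxet efiqa iwkau vduuk xalq olalc rpxp
Hunk 7: at line 1 remove [kezx] add [qwa,khjr,uhao] -> 15 lines: tjqe qwa khjr uhao qudx tibol ykuaj hpk qxet efiqa iwkau vduuk xalq olalc rpxp
Final line count: 15

Answer: 15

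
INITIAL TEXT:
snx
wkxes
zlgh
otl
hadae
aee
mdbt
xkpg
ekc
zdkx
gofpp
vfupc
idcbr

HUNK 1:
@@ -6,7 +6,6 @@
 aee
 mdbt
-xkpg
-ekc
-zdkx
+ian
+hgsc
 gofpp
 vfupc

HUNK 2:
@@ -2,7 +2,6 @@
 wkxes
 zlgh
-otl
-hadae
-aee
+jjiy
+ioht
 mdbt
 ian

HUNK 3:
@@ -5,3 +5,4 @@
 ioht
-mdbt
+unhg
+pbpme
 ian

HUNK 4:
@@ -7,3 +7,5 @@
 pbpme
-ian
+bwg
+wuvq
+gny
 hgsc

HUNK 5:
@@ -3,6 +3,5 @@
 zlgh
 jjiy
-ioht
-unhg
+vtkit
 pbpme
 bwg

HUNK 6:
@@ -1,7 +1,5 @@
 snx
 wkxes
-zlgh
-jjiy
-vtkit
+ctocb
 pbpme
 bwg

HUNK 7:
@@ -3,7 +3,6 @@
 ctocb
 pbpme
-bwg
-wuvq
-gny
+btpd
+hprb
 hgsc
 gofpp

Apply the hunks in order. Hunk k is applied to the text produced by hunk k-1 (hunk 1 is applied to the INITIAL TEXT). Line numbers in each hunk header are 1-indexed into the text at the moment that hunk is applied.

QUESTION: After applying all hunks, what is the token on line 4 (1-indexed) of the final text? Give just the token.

Answer: pbpme

Derivation:
Hunk 1: at line 6 remove [xkpg,ekc,zdkx] add [ian,hgsc] -> 12 lines: snx wkxes zlgh otl hadae aee mdbt ian hgsc gofpp vfupc idcbr
Hunk 2: at line 2 remove [otl,hadae,aee] add [jjiy,ioht] -> 11 lines: snx wkxes zlgh jjiy ioht mdbt ian hgsc gofpp vfupc idcbr
Hunk 3: at line 5 remove [mdbt] add [unhg,pbpme] -> 12 lines: snx wkxes zlgh jjiy ioht unhg pbpme ian hgsc gofpp vfupc idcbr
Hunk 4: at line 7 remove [ian] add [bwg,wuvq,gny] -> 14 lines: snx wkxes zlgh jjiy ioht unhg pbpme bwg wuvq gny hgsc gofpp vfupc idcbr
Hunk 5: at line 3 remove [ioht,unhg] add [vtkit] -> 13 lines: snx wkxes zlgh jjiy vtkit pbpme bwg wuvq gny hgsc gofpp vfupc idcbr
Hunk 6: at line 1 remove [zlgh,jjiy,vtkit] add [ctocb] -> 11 lines: snx wkxes ctocb pbpme bwg wuvq gny hgsc gofpp vfupc idcbr
Hunk 7: at line 3 remove [bwg,wuvq,gny] add [btpd,hprb] -> 10 lines: snx wkxes ctocb pbpme btpd hprb hgsc gofpp vfupc idcbr
Final line 4: pbpme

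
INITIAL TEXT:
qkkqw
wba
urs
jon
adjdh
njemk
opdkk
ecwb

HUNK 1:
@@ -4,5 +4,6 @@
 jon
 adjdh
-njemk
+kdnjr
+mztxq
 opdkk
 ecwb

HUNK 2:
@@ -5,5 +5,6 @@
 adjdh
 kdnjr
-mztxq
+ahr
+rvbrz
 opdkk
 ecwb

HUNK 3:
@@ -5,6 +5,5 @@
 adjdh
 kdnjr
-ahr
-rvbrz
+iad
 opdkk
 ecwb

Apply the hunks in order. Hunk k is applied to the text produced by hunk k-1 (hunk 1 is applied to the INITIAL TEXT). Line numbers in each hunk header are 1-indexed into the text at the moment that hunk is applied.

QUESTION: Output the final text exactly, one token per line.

Hunk 1: at line 4 remove [njemk] add [kdnjr,mztxq] -> 9 lines: qkkqw wba urs jon adjdh kdnjr mztxq opdkk ecwb
Hunk 2: at line 5 remove [mztxq] add [ahr,rvbrz] -> 10 lines: qkkqw wba urs jon adjdh kdnjr ahr rvbrz opdkk ecwb
Hunk 3: at line 5 remove [ahr,rvbrz] add [iad] -> 9 lines: qkkqw wba urs jon adjdh kdnjr iad opdkk ecwb

Answer: qkkqw
wba
urs
jon
adjdh
kdnjr
iad
opdkk
ecwb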